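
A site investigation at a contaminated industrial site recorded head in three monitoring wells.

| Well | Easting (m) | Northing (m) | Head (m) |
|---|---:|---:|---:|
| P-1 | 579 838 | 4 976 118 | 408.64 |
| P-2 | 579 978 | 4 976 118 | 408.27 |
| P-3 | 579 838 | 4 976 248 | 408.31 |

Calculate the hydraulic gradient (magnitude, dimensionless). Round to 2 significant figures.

∂h/∂x = (408.27 − 408.64) / (579978 − 579838) = -0.002643
∂h/∂y = (408.31 − 408.64) / (4976248 − 4976118) = -0.002538
|∇h| = √(-0.002643² + -0.002538²) = 0.003664

0.0037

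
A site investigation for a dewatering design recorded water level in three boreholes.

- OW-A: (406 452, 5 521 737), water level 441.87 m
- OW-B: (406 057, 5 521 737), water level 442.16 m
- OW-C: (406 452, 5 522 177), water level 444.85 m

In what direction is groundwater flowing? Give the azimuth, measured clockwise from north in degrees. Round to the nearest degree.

∂h/∂x = (442.16 − 441.87) / (406057 − 406452) = -0.0007342
∂h/∂y = (444.85 − 441.87) / (5522177 − 5521737) = +0.006773
Flow direction (−∇h) has components (+0.0007342 E, -0.006773 N).
Azimuth = atan2(E, N) = atan2(+0.0007342, -0.006773) = 173.8° ≈ 174°.

174°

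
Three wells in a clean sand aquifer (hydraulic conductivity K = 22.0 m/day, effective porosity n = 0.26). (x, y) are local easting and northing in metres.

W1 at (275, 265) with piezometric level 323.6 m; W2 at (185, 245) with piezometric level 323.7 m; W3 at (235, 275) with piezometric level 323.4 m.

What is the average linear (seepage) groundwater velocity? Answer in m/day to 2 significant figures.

With h = a·x + b·y + c and W1 as origin, the differences give:
  (-90)·a + (-20)·b = +0.1
  (-40)·a + 10·b = -0.2
Eliminate b (×10 and ×(-20), subtract): -1700·a = -3.00 → a = ∂h/∂x = +0.001765
Back-substitute: b = ∂h/∂y = -0.01294.
|∇h| = √(0.001765² + -0.01294²) = 0.01306
Seepage velocity v = K·i/n = 22.0 × 0.01306 / 0.26 = 1.105 m/day.

1.1 m/day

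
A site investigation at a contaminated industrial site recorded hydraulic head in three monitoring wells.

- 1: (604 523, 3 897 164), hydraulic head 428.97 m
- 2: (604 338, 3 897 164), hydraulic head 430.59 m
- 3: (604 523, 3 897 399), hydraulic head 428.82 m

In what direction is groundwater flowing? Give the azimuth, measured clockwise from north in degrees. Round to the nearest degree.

086°

∂h/∂x = (430.59 − 428.97) / (604338 − 604523) = -0.008757
∂h/∂y = (428.82 − 428.97) / (3897399 − 3897164) = -0.0006383
Flow direction (−∇h) has components (+0.008757 E, +0.0006383 N).
Azimuth = atan2(E, N) = atan2(+0.008757, +0.0006383) = 85.8° ≈ 086°.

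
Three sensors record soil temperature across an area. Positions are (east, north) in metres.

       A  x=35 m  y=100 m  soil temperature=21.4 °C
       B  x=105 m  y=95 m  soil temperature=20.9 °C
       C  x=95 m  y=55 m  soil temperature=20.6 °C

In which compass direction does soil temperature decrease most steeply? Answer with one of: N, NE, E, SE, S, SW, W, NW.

SE

With T = a·x + b·y + c and A as origin, the differences give:
  70·a + (-5)·b = -0.5
  60·a + (-45)·b = -0.8
Eliminate b (×(-45) and ×(-5), subtract): -2850·a = 18.50 → a = ∂T/∂x = -0.006491
Back-substitute: b = ∂T/∂y = +0.009123.
Steepest decrease is along −∇f = (+0.006491 E, -0.009123 N) → southeast.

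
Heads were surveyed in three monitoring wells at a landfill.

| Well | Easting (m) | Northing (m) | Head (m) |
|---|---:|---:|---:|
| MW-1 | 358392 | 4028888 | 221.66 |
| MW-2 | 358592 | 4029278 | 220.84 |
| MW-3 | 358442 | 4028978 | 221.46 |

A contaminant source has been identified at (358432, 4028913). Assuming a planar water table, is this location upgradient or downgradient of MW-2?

With h = a·x + b·y + c and MW-1 as origin, the differences give:
  200·a + 390·b = -0.82
  50·a + 90·b = -0.20
Eliminate b (×90 and ×390, subtract): -1500·a = 4.200 → a = ∂h/∂x = -0.002800
Back-substitute: b = ∂h/∂y = -0.0006667.
Head at (358432, 4028913) = 221.66 + (-0.002800)·(40) + (-0.0006667)·(25) = 221.53 m.
That is higher than the 220.84 m at MW-2, so the point is upgradient.

upgradient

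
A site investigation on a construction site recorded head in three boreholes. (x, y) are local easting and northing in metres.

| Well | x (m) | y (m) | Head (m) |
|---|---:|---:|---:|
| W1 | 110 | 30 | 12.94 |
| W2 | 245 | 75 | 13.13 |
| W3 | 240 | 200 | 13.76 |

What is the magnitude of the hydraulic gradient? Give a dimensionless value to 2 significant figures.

0.0050

Differences from W1: to W2 (Δx, Δy, Δh) = (135, 45, +0.19); to W3 = (130, 170, +0.82).
Determinant of the coordinate differences = 135·170 − 130·45 = 17100.
∂h/∂x = [(+0.19)·170 − (+0.82)·45] / 17100 = -0.0002690
∂h/∂y = [135·(+0.82) − 130·(+0.19)] / 17100 = +0.005029
|∇h| = √(-0.0002690² + 0.005029²) = 0.005036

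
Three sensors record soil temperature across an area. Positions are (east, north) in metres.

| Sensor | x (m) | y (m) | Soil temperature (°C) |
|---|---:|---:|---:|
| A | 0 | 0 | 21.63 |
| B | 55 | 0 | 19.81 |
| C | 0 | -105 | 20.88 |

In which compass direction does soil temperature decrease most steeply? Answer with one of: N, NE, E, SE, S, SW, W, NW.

E

∂T/∂x = (19.81 − 21.63) / (55 − 0) = -0.03309
∂T/∂y = (20.88 − 21.63) / (-105 − 0) = +0.007143
Steepest decrease is along −∇f = (+0.03309 E, -0.007143 N) → east.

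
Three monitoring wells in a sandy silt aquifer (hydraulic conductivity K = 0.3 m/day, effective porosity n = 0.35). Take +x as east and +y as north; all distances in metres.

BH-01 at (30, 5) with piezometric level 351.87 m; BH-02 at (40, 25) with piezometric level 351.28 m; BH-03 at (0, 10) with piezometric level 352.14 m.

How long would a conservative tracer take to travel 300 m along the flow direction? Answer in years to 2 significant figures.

Differences from BH-01: to BH-02 (Δx, Δy, Δh) = (10, 20, -0.59); to BH-03 = (-30, 5, +0.27).
Determinant of the coordinate differences = 10·5 − (-30)·20 = 650.
∂h/∂x = [(-0.59)·5 − (+0.27)·20] / 650 = -0.01285
∂h/∂y = [10·(+0.27) − (-30)·(-0.59)] / 650 = -0.02308
|∇h| = √(-0.01285² + -0.02308²) = 0.02642
Seepage velocity v = K·i/n = 0.3 × 0.02642 / 0.35 = 0.02265 m/day.
t = 300 / 0.02265 = 1.325e+04 days = 36.3 years.

36 years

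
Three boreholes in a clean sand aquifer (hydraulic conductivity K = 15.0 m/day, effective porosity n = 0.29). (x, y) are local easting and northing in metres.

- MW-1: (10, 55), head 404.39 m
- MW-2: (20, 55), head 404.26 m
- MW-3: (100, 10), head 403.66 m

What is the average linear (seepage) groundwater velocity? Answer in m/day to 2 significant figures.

0.84 m/day

Differences from MW-1: to MW-2 (Δx, Δy, Δh) = (10, 0, -0.13); to MW-3 = (90, -45, -0.73).
Solve a·Δx + b·Δy = Δh: det = 10·(-45) − 90·0 = -450.
∂h/∂x = [(-0.13)·(-45) − (-0.73)·0] / -450 = -0.01300
∂h/∂y = [10·(-0.73) − 90·(-0.13)] / -450 = -0.009778
|∇h| = √(-0.01300² + -0.009778²) = 0.01627
Seepage velocity v = K·i/n = 15.0 × 0.01627 / 0.29 = 0.8416 m/day.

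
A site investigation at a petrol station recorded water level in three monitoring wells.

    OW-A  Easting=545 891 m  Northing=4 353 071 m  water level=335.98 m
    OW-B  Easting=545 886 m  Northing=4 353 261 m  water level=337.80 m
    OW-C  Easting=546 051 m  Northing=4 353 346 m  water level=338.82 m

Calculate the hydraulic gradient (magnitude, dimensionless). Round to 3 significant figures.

0.00969

Differences from OW-A: to OW-B (Δx, Δy, Δh) = (-5, 190, +1.82); to OW-C = (160, 275, +2.84).
Solve a·Δx + b·Δy = Δh: det = (-5)·275 − 160·190 = -31775.
∂h/∂x = [(+1.82)·275 − (+2.84)·190] / -31775 = +0.001231
∂h/∂y = [(-5)·(+2.84) − 160·(+1.82)] / -31775 = +0.009611
|∇h| = √(0.001231² + 0.009611²) = 0.00969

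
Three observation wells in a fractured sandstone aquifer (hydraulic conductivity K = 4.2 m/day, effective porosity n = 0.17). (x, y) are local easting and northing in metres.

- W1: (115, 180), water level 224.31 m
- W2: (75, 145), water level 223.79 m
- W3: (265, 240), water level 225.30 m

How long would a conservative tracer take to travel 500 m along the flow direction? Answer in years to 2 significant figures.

With h = a·x + b·y + c and W1 as origin, the differences give:
  (-40)·a + (-35)·b = -0.52
  150·a + 60·b = +0.99
Eliminate b (×60 and ×(-35), subtract): 2850·a = 3.450 → a = ∂h/∂x = +0.001211
Back-substitute: b = ∂h/∂y = +0.01347.
|∇h| = √(0.001211² + 0.01347²) = 0.01352
Seepage velocity v = K·i/n = 4.2 × 0.01352 / 0.17 = 0.334 m/day.
t = 500 / 0.334 = 1497 days = 4.1 years.

4.1 years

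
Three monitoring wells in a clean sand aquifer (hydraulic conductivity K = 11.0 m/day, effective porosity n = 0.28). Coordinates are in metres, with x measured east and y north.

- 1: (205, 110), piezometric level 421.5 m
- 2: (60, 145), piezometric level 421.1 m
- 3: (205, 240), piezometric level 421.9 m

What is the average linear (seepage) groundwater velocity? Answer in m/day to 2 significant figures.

0.18 m/day

Three-point gradient (reference 1): Δ to 2 = (-145, 35, -0.4), Δ to 3 = (0, 130, +0.4).
∂h/∂x = +0.003501, ∂h/∂y = +0.003077 (det = -18850).
|∇h| = √(0.003501² + 0.003077²) = 0.004661
Seepage velocity v = K·i/n = 11.0 × 0.004661 / 0.28 = 0.1831 m/day.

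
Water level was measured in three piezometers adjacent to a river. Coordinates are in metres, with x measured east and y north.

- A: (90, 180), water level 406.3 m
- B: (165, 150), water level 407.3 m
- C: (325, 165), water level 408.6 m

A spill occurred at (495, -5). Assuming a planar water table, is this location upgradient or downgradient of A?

Taking A as reference: B−A = (75, -30, +1.0); C−A = (235, -15, +2.3).
Determinant of the coordinate differences = 75·(-15) − 235·(-30) = 5925.
∂h/∂x = [(+1.0)·(-15) − (+2.3)·(-30)] / 5925 = +0.009114
∂h/∂y = [75·(+2.3) − 235·(+1.0)] / 5925 = -0.01055
Head at (495, -5) = 406.3 + (+0.009114)·(405) + (-0.01055)·(-185) = 411.94 m.
That is higher than the 406.3 m at A, so the point is upgradient.

upgradient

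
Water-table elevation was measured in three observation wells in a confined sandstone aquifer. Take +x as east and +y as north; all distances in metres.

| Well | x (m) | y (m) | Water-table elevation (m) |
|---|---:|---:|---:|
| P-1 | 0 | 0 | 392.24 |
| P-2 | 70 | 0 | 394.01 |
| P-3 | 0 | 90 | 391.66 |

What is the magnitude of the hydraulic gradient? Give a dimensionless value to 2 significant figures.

0.026

∂h/∂x = (394.01 − 392.24) / (70 − 0) = +0.02529
∂h/∂y = (391.66 − 392.24) / (90 − 0) = -0.006444
|∇h| = √(0.02529² + -0.006444²) = 0.0261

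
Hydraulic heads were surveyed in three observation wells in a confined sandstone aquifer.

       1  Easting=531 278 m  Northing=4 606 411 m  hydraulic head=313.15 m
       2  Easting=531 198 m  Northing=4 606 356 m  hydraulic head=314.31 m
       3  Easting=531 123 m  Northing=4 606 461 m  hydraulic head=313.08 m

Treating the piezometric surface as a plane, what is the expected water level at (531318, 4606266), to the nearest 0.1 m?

Taking 1 as reference: 2−1 = (-80, -55, +1.16); 3−1 = (-155, 50, -0.07).
Determinant of the coordinate differences = (-80)·50 − (-155)·(-55) = -12525.
∂h/∂x = [(+1.16)·50 − (-0.07)·(-55)] / -12525 = -0.004323
∂h/∂y = [(-80)·(-0.07) − (-155)·(+1.16)] / -12525 = -0.01480
h(531318, 4606266) = 313.15 + (-0.004323)·(40) + (-0.01480)·(-145) = 313.15 -0.173 +2.146 = 315.123 m.

315.1 m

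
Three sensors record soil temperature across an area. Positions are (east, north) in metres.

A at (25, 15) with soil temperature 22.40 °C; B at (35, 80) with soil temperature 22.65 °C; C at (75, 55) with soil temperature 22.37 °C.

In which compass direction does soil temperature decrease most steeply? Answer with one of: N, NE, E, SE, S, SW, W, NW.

SE

With T = a·x + b·y + c and A as origin, the differences give:
  10·a + 65·b = +0.25
  50·a + 40·b = -0.03
Eliminate b (×40 and ×65, subtract): -2850·a = 11.950 → a = ∂T/∂x = -0.004193
Back-substitute: b = ∂T/∂y = +0.004491.
Steepest decrease is along −∇f = (+0.004193 E, -0.004491 N) → southeast.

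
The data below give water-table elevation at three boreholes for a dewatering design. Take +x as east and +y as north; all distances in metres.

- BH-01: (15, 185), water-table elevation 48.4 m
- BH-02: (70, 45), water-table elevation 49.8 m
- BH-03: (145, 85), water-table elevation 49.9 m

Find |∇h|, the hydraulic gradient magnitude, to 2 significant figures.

0.0096

Taking BH-01 as reference: BH-02−BH-01 = (55, -140, +1.4); BH-03−BH-01 = (130, -100, +1.5).
Determinant of the coordinate differences = 55·(-100) − 130·(-140) = 12700.
∂h/∂x = [(+1.4)·(-100) − (+1.5)·(-140)] / 12700 = +0.005512
∂h/∂y = [55·(+1.5) − 130·(+1.4)] / 12700 = -0.007835
|∇h| = √(0.005512² + -0.007835²) = 0.00958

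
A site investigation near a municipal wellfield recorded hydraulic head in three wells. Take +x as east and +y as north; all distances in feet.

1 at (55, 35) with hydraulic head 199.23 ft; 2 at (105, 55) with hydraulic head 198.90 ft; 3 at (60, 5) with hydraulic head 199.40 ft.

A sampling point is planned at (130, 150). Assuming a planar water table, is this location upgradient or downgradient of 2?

downgradient

Three-point gradient (reference 1): Δ to 2 = (50, 20, -0.33), Δ to 3 = (5, -30, +0.17).
∂h/∂x = -0.004062, ∂h/∂y = -0.006344 (det = -1600).
Head at (130, 150) = 199.23 + (-0.004062)·(75) + (-0.006344)·(115) = 198.20 ft.
That is lower than the 198.90 ft at 2, so the point is downgradient.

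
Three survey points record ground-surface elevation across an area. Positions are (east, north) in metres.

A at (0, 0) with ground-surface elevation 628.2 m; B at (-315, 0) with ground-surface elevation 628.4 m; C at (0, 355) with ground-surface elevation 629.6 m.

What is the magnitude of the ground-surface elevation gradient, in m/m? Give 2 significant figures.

∂z/∂x = (628.4 − 628.2) / (-315 − 0) = -0.0006349
∂z/∂y = (629.6 − 628.2) / (355 − 0) = +0.003944
|∇f| = √(-0.0006349² + 0.003944²) = 0.003995 m/m

0.0040 m/m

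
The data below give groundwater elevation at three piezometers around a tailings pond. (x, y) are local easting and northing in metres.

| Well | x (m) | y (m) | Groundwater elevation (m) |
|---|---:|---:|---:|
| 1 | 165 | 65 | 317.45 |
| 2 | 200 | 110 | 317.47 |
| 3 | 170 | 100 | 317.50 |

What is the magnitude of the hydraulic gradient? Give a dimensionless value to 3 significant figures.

0.00226

With h = a·x + b·y + c and 1 as origin, the differences give:
  35·a + 45·b = +0.02
  5·a + 35·b = +0.05
Eliminate b (×35 and ×45, subtract): 1000·a = -1.550 → a = ∂h/∂x = -0.001550
Back-substitute: b = ∂h/∂y = +0.001650.
|∇h| = √(-0.001550² + 0.001650²) = 0.002264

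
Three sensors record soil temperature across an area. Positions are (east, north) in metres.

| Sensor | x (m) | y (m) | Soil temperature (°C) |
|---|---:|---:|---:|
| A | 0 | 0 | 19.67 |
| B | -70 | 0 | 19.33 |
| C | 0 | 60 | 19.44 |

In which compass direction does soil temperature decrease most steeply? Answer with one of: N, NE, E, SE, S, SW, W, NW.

NW

∂T/∂x = (19.33 − 19.67) / (-70 − 0) = +0.004857
∂T/∂y = (19.44 − 19.67) / (60 − 0) = -0.003833
Steepest decrease is along −∇f = (-0.004857 E, +0.003833 N) → northwest.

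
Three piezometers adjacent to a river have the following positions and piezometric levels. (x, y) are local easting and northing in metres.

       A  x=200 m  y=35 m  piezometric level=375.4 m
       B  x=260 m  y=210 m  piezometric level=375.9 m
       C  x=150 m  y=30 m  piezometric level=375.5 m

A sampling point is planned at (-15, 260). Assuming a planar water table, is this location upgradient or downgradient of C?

With h = a·x + b·y + c and A as origin, the differences give:
  60·a + 175·b = +0.5
  (-50)·a + (-5)·b = +0.1
Eliminate b (×(-5) and ×175, subtract): 8450·a = -20.00 → a = ∂h/∂x = -0.002367
Back-substitute: b = ∂h/∂y = +0.003669.
Head at (-15, 260) = 375.4 + (-0.002367)·(-215) + (+0.003669)·(225) = 376.73 m.
That is higher than the 375.5 m at C, so the point is upgradient.

upgradient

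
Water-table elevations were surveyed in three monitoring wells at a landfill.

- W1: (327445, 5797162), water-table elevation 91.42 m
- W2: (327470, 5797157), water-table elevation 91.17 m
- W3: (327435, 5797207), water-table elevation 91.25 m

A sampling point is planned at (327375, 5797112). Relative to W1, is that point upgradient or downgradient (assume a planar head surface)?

Differences from W1: to W2 (Δx, Δy, Δh) = (25, -5, -0.25); to W3 = (-10, 45, -0.17).
Solve a·Δx + b·Δy = Δh: det = 25·45 − (-10)·(-5) = 1075.
∂h/∂x = [(-0.25)·45 − (-0.17)·(-5)] / 1075 = -0.01126
∂h/∂y = [25·(-0.17) − (-10)·(-0.25)] / 1075 = -0.006279
Head at (327375, 5797112) = 91.42 + (-0.01126)·(-70) + (-0.006279)·(-50) = 92.52 m.
That is higher than the 91.42 m at W1, so the point is upgradient.

upgradient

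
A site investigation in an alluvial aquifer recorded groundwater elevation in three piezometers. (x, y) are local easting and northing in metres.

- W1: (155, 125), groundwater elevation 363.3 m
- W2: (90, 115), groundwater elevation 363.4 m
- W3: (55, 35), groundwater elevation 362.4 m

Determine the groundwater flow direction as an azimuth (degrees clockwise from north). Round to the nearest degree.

165°

Three-point gradient (reference W1): Δ to W2 = (-65, -10, +0.1), Δ to W3 = (-100, -90, -0.9).
∂h/∂x = -0.003711, ∂h/∂y = +0.01412 (det = 4850).
Flow direction (−∇h) has components (+0.003711 E, -0.01412 N).
Azimuth = atan2(E, N) = atan2(+0.003711, -0.01412) = 165.3° ≈ 165°.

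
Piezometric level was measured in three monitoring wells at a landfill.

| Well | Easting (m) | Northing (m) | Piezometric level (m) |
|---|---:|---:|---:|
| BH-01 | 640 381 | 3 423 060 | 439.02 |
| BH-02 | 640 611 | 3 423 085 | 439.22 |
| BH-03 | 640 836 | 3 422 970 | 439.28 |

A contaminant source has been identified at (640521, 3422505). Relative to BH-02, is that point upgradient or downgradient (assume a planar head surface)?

downgradient

With h = a·x + b·y + c and BH-01 as origin, the differences give:
  230·a + 25·b = +0.20
  455·a + (-90)·b = +0.26
Eliminate b (×(-90) and ×25, subtract): -32075·a = -24.500 → a = ∂h/∂x = +0.0007638
Back-substitute: b = ∂h/∂y = +0.0009727.
Head at (640521, 3422505) = 439.02 + (+0.0007638)·(140) + (+0.0009727)·(-555) = 438.59 m.
That is lower than the 439.22 m at BH-02, so the point is downgradient.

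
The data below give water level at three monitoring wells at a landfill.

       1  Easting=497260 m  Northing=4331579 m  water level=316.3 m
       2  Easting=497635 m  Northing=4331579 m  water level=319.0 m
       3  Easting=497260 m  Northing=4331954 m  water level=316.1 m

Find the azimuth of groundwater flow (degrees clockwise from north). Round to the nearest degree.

∂h/∂x = (319.0 − 316.3) / (497635 − 497260) = +0.007200
∂h/∂y = (316.1 − 316.3) / (4331954 − 4331579) = -0.0005333
Flow direction (−∇h) has components (-0.007200 E, +0.0005333 N).
Azimuth = atan2(E, N) = atan2(-0.007200, +0.0005333) = 274.2° ≈ 274°.

274°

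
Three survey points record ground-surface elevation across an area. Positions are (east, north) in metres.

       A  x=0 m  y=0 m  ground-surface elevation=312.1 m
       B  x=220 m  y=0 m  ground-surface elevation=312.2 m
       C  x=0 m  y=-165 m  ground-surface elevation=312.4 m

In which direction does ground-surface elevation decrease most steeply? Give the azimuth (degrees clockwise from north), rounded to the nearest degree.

∂z/∂x = (312.2 − 312.1) / (220 − 0) = +0.0004545
∂z/∂y = (312.4 − 312.1) / (-165 − 0) = -0.001818
Steepest decrease is along −∇f: components (-0.0004545 E, +0.001818 N).
Azimuth = atan2(-0.0004545, +0.001818) = 346.0° ≈ 346°.

346°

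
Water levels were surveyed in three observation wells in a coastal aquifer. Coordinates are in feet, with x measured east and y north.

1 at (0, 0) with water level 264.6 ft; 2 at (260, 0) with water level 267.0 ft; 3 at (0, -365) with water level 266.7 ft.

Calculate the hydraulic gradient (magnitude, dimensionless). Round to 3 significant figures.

∂h/∂x = (267.0 − 264.6) / (260 − 0) = +0.009231
∂h/∂y = (266.7 − 264.6) / (-365 − 0) = -0.005753
|∇h| = √(0.009231² + -0.005753²) = 0.01088

0.0109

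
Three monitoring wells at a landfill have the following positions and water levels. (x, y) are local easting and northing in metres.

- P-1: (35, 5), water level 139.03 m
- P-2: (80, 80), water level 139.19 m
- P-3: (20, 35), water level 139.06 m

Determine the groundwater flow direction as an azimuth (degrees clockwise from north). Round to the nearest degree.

Taking P-1 as reference: P-2−P-1 = (45, 75, +0.16); P-3−P-1 = (-15, 30, +0.03).
Solve a·Δx + b·Δy = Δh: det = 45·30 − (-15)·75 = 2475.
∂h/∂x = [(+0.16)·30 − (+0.03)·75] / 2475 = +0.001030
∂h/∂y = [45·(+0.03) − (-15)·(+0.16)] / 2475 = +0.001515
Flow direction (−∇h) has components (-0.001030 E, -0.001515 N).
Azimuth = atan2(E, N) = atan2(-0.001030, -0.001515) = 214.2° ≈ 214°.

214°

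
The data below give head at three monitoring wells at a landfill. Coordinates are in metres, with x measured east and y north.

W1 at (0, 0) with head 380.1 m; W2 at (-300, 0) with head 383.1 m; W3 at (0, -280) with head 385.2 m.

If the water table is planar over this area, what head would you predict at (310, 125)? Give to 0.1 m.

∂h/∂x = (383.1 − 380.1) / (-300 − 0) = -0.01000
∂h/∂y = (385.2 − 380.1) / (-280 − 0) = -0.01821
h(310, 125) = 380.1 + (-0.01000)·(310) + (-0.01821)·(125) = 380.1 -3.100 -2.277 = 374.723 m.

374.7 m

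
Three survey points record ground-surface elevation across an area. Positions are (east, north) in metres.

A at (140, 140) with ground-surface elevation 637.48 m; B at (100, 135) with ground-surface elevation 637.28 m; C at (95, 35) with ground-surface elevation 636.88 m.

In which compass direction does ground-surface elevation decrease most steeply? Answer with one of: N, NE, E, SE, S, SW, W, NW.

SW

Differences from A: to B (Δx, Δy, Δh) = (-40, -5, -0.20); to C = (-45, -105, -0.60).
Determinant of the coordinate differences = (-40)·(-105) − (-45)·(-5) = 3975.
∂z/∂x = [(-0.20)·(-105) − (-0.60)·(-5)] / 3975 = +0.004528
∂z/∂y = [(-40)·(-0.60) − (-45)·(-0.20)] / 3975 = +0.003774
Steepest decrease is along −∇f = (-0.004528 E, -0.003774 N) → southwest.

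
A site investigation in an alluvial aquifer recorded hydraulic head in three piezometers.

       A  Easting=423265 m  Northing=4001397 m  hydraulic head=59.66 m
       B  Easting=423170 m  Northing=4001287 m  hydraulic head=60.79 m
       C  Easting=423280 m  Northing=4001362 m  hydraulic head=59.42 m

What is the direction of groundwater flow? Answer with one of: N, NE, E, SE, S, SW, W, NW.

Taking A as reference: B−A = (-95, -110, +1.13); C−A = (15, -35, -0.24).
Solve a·Δx + b·Δy = Δh: det = (-95)·(-35) − 15·(-110) = 4975.
∂h/∂x = [(+1.13)·(-35) − (-0.24)·(-110)] / 4975 = -0.01326
∂h/∂y = [(-95)·(-0.24) − 15·(+1.13)] / 4975 = +0.001176
Flow = −∇h = (+0.01326 east, -0.001176 north), which points east.

E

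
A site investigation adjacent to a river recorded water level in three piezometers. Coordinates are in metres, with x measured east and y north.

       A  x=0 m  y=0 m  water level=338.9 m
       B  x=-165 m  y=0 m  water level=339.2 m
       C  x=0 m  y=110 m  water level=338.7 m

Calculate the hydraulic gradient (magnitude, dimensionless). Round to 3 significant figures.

∂h/∂x = (339.2 − 338.9) / (-165 − 0) = -0.001818
∂h/∂y = (338.7 − 338.9) / (110 − 0) = -0.001818
|∇h| = √(-0.001818² + -0.001818²) = 0.002571

0.00257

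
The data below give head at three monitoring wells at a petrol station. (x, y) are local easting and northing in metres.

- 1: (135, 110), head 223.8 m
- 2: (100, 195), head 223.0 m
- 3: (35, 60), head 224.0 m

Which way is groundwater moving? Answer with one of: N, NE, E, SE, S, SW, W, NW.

Differences from 1: to 2 (Δx, Δy, Δh) = (-35, 85, -0.8); to 3 = (-100, -50, +0.2).
Determinant of the coordinate differences = (-35)·(-50) − (-100)·85 = 10250.
∂h/∂x = [(-0.8)·(-50) − (+0.2)·85] / 10250 = +0.002244
∂h/∂y = [(-35)·(+0.2) − (-100)·(-0.8)] / 10250 = -0.008488
Flow = −∇h = (-0.002244 east, +0.008488 north), which points north.

N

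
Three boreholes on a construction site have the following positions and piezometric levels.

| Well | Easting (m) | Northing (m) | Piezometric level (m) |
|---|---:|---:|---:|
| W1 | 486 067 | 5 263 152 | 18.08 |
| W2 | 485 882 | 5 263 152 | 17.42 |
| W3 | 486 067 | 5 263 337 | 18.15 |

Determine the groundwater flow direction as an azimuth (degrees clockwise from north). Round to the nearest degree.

264°

∂h/∂x = (17.42 − 18.08) / (485882 − 486067) = +0.003568
∂h/∂y = (18.15 − 18.08) / (5263337 − 5263152) = +0.0003784
Flow direction (−∇h) has components (-0.003568 E, -0.0003784 N).
Azimuth = atan2(E, N) = atan2(-0.003568, -0.0003784) = 263.9° ≈ 264°.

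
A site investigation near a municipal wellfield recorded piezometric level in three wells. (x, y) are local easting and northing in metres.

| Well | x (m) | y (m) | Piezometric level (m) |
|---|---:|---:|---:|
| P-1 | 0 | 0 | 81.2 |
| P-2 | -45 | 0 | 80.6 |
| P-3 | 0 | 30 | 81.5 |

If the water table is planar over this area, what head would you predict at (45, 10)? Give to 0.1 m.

81.9 m

∂h/∂x = (80.6 − 81.2) / (-45 − 0) = +0.01333
∂h/∂y = (81.5 − 81.2) / (30 − 0) = +0.010000
h(45, 10) = 81.2 + (+0.01333)·(45) + (+0.010000)·(10) = 81.2 +0.600 +0.100 = 81.900 m.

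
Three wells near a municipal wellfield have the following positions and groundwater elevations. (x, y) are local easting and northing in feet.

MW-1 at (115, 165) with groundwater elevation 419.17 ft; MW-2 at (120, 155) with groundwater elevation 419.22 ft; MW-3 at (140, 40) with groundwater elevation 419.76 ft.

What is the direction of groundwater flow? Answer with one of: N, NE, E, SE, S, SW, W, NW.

With h = a·x + b·y + c and MW-1 as origin, the differences give:
  5·a + (-10)·b = +0.05
  25·a + (-125)·b = +0.59
Eliminate b (×(-125) and ×(-10), subtract): -375·a = -0.350 → a = ∂h/∂x = +0.0009333
Back-substitute: b = ∂h/∂y = -0.004533.
Flow = −∇h = (-0.0009333 east, +0.004533 north), which points north.

N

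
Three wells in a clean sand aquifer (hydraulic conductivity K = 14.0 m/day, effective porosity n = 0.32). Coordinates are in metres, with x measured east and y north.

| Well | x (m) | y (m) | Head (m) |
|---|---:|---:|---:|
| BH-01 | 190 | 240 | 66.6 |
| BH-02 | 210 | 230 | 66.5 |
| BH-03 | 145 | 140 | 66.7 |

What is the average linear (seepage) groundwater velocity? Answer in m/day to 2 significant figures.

Differences from BH-01: to BH-02 (Δx, Δy, Δh) = (20, -10, -0.1); to BH-03 = (-45, -100, +0.1).
Determinant of the coordinate differences = 20·(-100) − (-45)·(-10) = -2450.
∂h/∂x = [(-0.1)·(-100) − (+0.1)·(-10)] / -2450 = -0.004490
∂h/∂y = [20·(+0.1) − (-45)·(-0.1)] / -2450 = +0.001020
|∇h| = √(-0.004490² + 0.001020²) = 0.004604
Seepage velocity v = K·i/n = 14.0 × 0.004604 / 0.32 = 0.2014 m/day.

0.20 m/day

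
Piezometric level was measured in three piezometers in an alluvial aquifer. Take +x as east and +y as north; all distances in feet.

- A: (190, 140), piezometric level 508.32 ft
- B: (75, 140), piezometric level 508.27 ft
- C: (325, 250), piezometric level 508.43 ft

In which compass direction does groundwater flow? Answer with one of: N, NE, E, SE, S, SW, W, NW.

SW

With h = a·x + b·y + c and A as origin, the differences give:
  (-115)·a + 0·b = -0.05
  135·a + 110·b = +0.11
Eliminate b (×110 and ×0, subtract): -12650·a = -5.500 → a = ∂h/∂x = +0.0004348
Back-substitute: b = ∂h/∂y = +0.0004664.
Flow = −∇h = (-0.0004348 east, -0.0004664 north), which points southwest.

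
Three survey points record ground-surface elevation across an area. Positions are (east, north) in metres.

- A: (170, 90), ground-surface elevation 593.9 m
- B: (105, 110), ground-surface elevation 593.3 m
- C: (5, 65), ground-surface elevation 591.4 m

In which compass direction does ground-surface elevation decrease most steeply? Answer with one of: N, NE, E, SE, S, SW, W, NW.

SW

Differences from A: to B (Δx, Δy, Δh) = (-65, 20, -0.6); to C = (-165, -25, -2.5).
Determinant of the coordinate differences = (-65)·(-25) − (-165)·20 = 4925.
∂z/∂x = [(-0.6)·(-25) − (-2.5)·20] / 4925 = +0.01320
∂z/∂y = [(-65)·(-2.5) − (-165)·(-0.6)] / 4925 = +0.01289
Steepest decrease is along −∇f = (-0.01320 E, -0.01289 N) → southwest.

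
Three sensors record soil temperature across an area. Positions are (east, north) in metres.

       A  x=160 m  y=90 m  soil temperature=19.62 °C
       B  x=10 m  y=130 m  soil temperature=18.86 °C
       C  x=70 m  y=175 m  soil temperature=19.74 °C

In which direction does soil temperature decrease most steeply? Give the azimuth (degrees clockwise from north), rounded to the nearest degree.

Differences from A: to B (Δx, Δy, Δh) = (-150, 40, -0.76); to C = (-90, 85, +0.12).
Determinant of the coordinate differences = (-150)·85 − (-90)·40 = -9150.
∂T/∂x = [(-0.76)·85 − (+0.12)·40] / -9150 = +0.007585
∂T/∂y = [(-150)·(+0.12) − (-90)·(-0.76)] / -9150 = +0.009443
Steepest decrease is along −∇f: components (-0.007585 E, -0.009443 N).
Azimuth = atan2(-0.007585, -0.009443) = 218.8° ≈ 219°.

219°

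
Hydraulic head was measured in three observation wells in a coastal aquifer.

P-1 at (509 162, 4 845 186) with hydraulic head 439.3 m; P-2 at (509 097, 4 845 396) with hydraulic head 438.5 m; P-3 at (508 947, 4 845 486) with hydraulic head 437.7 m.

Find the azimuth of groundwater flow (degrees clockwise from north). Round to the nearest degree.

Taking P-1 as reference: P-2−P-1 = (-65, 210, -0.8); P-3−P-1 = (-215, 300, -1.6).
Solve a·Δx + b·Δy = Δh: det = (-65)·300 − (-215)·210 = 25650.
∂h/∂x = [(-0.8)·300 − (-1.6)·210] / 25650 = +0.003743
∂h/∂y = [(-65)·(-1.6) − (-215)·(-0.8)] / 25650 = -0.002651
Flow direction (−∇h) has components (-0.003743 E, +0.002651 N).
Azimuth = atan2(E, N) = atan2(-0.003743, +0.002651) = 305.3° ≈ 305°.

305°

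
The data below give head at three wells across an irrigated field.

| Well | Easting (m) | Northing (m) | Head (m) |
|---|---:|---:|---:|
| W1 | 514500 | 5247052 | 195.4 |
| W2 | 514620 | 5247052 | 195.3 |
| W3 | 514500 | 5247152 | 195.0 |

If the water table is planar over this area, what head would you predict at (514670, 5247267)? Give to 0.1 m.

∂h/∂x = (195.3 − 195.4) / (514620 − 514500) = -0.0008333
∂h/∂y = (195.0 − 195.4) / (5247152 − 5247052) = -0.004000
h(514670, 5247267) = 195.4 + (-0.0008333)·(170) + (-0.004000)·(215) = 195.4 -0.142 -0.860 = 194.398 m.

194.4 m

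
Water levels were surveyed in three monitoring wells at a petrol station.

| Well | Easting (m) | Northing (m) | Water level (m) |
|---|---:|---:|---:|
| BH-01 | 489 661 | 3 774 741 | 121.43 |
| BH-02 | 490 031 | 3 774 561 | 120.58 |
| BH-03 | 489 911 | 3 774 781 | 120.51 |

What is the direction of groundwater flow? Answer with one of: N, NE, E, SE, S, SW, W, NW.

With h = a·x + b·y + c and BH-01 as origin, the differences give:
  370·a + (-180)·b = -0.85
  250·a + 40·b = -0.92
Eliminate b (×40 and ×(-180), subtract): 59800·a = -199.600 → a = ∂h/∂x = -0.003338
Back-substitute: b = ∂h/∂y = -0.002139.
Flow = −∇h = (+0.003338 east, +0.002139 north), which points northeast.

NE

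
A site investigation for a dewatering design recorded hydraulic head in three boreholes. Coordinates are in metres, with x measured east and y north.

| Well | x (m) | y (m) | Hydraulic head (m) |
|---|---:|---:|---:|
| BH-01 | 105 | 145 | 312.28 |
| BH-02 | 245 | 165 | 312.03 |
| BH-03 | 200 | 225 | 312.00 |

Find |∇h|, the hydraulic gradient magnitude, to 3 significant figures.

Taking BH-01 as reference: BH-02−BH-01 = (140, 20, -0.25); BH-03−BH-01 = (95, 80, -0.28).
Determinant of the coordinate differences = 140·80 − 95·20 = 9300.
∂h/∂x = [(-0.25)·80 − (-0.28)·20] / 9300 = -0.001548
∂h/∂y = [140·(-0.28) − 95·(-0.25)] / 9300 = -0.001661
|∇h| = √(-0.001548² + -0.001661²) = 0.002271

0.00227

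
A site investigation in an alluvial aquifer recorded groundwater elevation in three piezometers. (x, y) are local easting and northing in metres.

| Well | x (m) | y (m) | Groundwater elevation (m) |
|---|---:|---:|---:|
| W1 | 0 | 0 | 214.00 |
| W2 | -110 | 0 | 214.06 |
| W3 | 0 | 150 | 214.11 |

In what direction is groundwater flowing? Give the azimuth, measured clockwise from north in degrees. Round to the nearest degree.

143°

∂h/∂x = (214.06 − 214.00) / (-110 − 0) = -0.0005455
∂h/∂y = (214.11 − 214.00) / (150 − 0) = +0.0007333
Flow direction (−∇h) has components (+0.0005455 E, -0.0007333 N).
Azimuth = atan2(E, N) = atan2(+0.0005455, -0.0007333) = 143.4° ≈ 143°.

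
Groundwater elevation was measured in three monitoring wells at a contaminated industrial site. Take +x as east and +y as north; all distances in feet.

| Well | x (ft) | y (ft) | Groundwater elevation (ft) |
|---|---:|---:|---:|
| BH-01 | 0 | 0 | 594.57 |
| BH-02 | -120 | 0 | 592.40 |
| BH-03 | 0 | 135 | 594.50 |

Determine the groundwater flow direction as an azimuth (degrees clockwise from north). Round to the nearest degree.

272°

∂h/∂x = (592.40 − 594.57) / (-120 − 0) = +0.01808
∂h/∂y = (594.50 − 594.57) / (135 − 0) = -0.0005185
Flow direction (−∇h) has components (-0.01808 E, +0.0005185 N).
Azimuth = atan2(E, N) = atan2(-0.01808, +0.0005185) = 271.6° ≈ 272°.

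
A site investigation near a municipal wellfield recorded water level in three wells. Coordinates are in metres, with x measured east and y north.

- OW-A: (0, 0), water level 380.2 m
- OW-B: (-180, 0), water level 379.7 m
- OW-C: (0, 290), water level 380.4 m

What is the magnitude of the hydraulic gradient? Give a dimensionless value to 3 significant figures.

0.00286

∂h/∂x = (379.7 − 380.2) / (-180 − 0) = +0.002778
∂h/∂y = (380.4 − 380.2) / (290 − 0) = +0.0006897
|∇h| = √(0.002778² + 0.0006897²) = 0.002862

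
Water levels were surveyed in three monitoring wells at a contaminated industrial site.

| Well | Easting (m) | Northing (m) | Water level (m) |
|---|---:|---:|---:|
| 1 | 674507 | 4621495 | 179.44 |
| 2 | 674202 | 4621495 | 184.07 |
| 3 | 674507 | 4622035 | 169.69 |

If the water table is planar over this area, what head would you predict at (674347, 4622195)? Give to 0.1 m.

169.2 m

∂h/∂x = (184.07 − 179.44) / (674202 − 674507) = -0.01518
∂h/∂y = (169.69 − 179.44) / (4622035 − 4621495) = -0.01806
h(674347, 4622195) = 179.44 + (-0.01518)·(-160) + (-0.01806)·(700) = 179.44 +2.429 -12.639 = 169.230 m.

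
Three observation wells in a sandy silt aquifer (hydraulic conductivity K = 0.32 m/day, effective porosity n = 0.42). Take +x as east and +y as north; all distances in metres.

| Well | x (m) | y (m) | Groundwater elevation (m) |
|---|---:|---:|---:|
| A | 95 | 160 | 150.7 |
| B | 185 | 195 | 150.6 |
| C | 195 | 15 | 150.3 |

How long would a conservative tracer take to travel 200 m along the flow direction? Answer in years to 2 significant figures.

Differences from A: to B (Δx, Δy, Δh) = (90, 35, -0.1); to C = (100, -145, -0.4).
Determinant of the coordinate differences = 90·(-145) − 100·35 = -16550.
∂h/∂x = [(-0.1)·(-145) − (-0.4)·35] / -16550 = -0.001722
∂h/∂y = [90·(-0.4) − 100·(-0.1)] / -16550 = +0.001571
|∇h| = √(-0.001722² + 0.001571²) = 0.002331
Seepage velocity v = K·i/n = 0.32 × 0.002331 / 0.42 = 0.001776 m/day.
t = 200 / 0.001776 = 1.126e+05 days = 308 years.

310 years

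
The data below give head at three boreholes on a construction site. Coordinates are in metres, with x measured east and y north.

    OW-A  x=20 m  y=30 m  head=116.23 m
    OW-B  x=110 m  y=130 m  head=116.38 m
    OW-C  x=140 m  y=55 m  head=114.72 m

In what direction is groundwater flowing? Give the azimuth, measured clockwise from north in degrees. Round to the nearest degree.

Differences from OW-A: to OW-B (Δx, Δy, Δh) = (90, 100, +0.15); to OW-C = (120, 25, -1.51).
Solve a·Δx + b·Δy = Δh: det = 90·25 − 120·100 = -9750.
∂h/∂x = [(+0.15)·25 − (-1.51)·100] / -9750 = -0.01587
∂h/∂y = [90·(-1.51) − 120·(+0.15)] / -9750 = +0.01578
Flow direction (−∇h) has components (+0.01587 E, -0.01578 N).
Azimuth = atan2(E, N) = atan2(+0.01587, -0.01578) = 134.8° ≈ 135°.

135°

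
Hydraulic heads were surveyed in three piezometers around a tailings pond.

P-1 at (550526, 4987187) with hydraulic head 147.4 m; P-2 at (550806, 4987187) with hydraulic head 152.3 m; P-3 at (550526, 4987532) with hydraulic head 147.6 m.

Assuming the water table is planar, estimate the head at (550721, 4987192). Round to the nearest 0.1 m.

∂h/∂x = (152.3 − 147.4) / (550806 − 550526) = +0.01750
∂h/∂y = (147.6 − 147.4) / (4987532 − 4987187) = +0.0005797
h(550721, 4987192) = 147.4 + (+0.01750)·(195) + (+0.0005797)·(5) = 147.4 +3.413 +0.003 = 150.815 m.

150.8 m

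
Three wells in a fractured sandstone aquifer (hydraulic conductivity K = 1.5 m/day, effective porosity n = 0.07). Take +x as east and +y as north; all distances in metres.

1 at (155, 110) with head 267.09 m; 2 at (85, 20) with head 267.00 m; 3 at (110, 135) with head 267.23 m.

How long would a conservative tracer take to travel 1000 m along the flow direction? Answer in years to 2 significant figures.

With h = a·x + b·y + c and 1 as origin, the differences give:
  (-70)·a + (-90)·b = -0.09
  (-45)·a + 25·b = +0.14
Eliminate b (×25 and ×(-90), subtract): -5800·a = 10.350 → a = ∂h/∂x = -0.001784
Back-substitute: b = ∂h/∂y = +0.002388.
|∇h| = √(-0.001784² + 0.002388²) = 0.002981
Seepage velocity v = K·i/n = 1.5 × 0.002981 / 0.07 = 0.06388 m/day.
t = 1000 / 0.06388 = 1.565e+04 days = 42.8 years.

43 years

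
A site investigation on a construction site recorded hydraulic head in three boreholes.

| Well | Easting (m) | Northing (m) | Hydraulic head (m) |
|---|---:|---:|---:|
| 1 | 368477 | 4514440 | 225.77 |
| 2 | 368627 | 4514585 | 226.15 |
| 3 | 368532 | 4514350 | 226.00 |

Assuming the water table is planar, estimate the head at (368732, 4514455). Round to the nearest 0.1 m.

Differences from 1: to 2 (Δx, Δy, Δh) = (150, 145, +0.38); to 3 = (55, -90, +0.23).
Solve a·Δx + b·Δy = Δh: det = 150·(-90) − 55·145 = -21475.
∂h/∂x = [(+0.38)·(-90) − (+0.23)·145] / -21475 = +0.003146
∂h/∂y = [150·(+0.23) − 55·(+0.38)] / -21475 = -0.0006333
h(368732, 4514455) = 225.77 + (+0.003146)·(255) + (-0.0006333)·(15) = 225.77 +0.802 -0.009 = 226.563 m.

226.6 m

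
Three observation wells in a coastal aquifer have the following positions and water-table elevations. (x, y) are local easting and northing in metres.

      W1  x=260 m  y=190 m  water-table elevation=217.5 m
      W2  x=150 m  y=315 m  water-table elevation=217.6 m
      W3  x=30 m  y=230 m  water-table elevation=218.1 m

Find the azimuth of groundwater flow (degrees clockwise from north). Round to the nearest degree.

Taking W1 as reference: W2−W1 = (-110, 125, +0.1); W3−W1 = (-230, 40, +0.6).
Solve a·Δx + b·Δy = Δh: det = (-110)·40 − (-230)·125 = 24350.
∂h/∂x = [(+0.1)·40 − (+0.6)·125] / 24350 = -0.002916
∂h/∂y = [(-110)·(+0.6) − (-230)·(+0.1)] / 24350 = -0.001766
Flow direction (−∇h) has components (+0.002916 E, +0.001766 N).
Azimuth = atan2(E, N) = atan2(+0.002916, +0.001766) = 58.8° ≈ 059°.

059°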